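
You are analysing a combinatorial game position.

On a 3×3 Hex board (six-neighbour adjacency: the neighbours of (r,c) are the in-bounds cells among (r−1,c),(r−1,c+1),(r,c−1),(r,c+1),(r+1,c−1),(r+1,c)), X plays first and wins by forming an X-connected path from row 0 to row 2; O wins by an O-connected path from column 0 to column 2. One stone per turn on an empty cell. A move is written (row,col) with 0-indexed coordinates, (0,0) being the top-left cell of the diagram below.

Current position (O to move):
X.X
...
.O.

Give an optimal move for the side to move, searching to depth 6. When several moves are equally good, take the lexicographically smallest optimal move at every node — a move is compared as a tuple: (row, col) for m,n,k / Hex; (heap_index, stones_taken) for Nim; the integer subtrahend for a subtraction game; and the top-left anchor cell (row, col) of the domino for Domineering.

O's best at [X.X/.../.O.]: (1,0)

p1 O@[X.X/.../.O.]: (0,1)[XOX/.../.O.]-1 (1,0)[X.X/O../.O.]+1* (1,1)[X.X/.O./.O.]+1 (1,2)[X.X/..O/.O.]-1 (2,0)[X.X/.../OO.]+1 (2,2)[X.X/.../.OO]-1
p2 X@[X.X/O../.O.]: (0,1)[XXX/O../.O.]-1* (1,1)[X.X/OX./.O.]-1 (1,2)[X.X/O.X/.O.]-1 (2,0)[X.X/O../XO.]-1 (2,2)[X.X/O../.OX]-1
p3 O@[XXX/O../.O.]: (1,1)[XXX/OO./.O.]+1* (1,2)[XXX/O.O/.O.]+1 (2,0)[XXX/O../OO.]+1 (2,2)[XXX/O../.OO]+1
p4 X@[XXX/OO./.O.]: (1,2)[XXX/OOX/.O.]-1* (2,0)[XXX/OO./XO.]-1 (2,2)[XXX/OO./.OX]-1
p5 O@[XXX/OOX/.O.]: (2,0)[XXX/OOX/OO.]-1 (2,2)[XXX/OOX/.OO]+1*
p6 X@[XXX/OOX/.OO] terminal -1; root [X.X/.../.O.] d6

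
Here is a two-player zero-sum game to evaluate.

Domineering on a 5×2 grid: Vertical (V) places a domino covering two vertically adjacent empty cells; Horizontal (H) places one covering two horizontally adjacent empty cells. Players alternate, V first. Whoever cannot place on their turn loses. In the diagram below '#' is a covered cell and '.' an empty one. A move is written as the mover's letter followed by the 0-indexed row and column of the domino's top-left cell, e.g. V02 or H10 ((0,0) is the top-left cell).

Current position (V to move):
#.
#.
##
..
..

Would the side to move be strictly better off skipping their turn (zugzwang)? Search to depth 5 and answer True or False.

zugzwang(#./#./##/../.., V) = False

ply 1, V at #./#./##/../.. | V01=-1→##/##/##/../..; V30=+1→#./#./##/#./#.*; V31=+1→#./#./##/.#/.#
ply 2: #./#./##/#./#. is terminal -1 (H); from #./#./##/../.. depth 5
if V skipped the turn, H would face:
~ ply 1, H at #./#./##/../.. | H30=+1→#./#./##/##/..*; H40=+1→#./#./##/../##
~ ply 2, V at #./#./##/##/.. | V01=-1→##/##/##/##/..*
~ ply 3, H at ##/##/##/##/.. | H40=+1→##/##/##/##/##*
~ ply 4: ##/##/##/##/## is terminal -1 (V); from #./#./##/../.. depth 5
compare (V): move=+1 vs pass=-1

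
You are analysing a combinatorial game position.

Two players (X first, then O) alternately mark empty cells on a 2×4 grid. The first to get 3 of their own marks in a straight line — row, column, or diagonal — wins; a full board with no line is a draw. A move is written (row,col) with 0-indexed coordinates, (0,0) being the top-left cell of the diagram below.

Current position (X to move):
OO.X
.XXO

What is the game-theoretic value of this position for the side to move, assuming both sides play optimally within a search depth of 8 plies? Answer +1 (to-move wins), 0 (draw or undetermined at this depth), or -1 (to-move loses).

ply 1, X at OO.X/.XXO | (0,2)=+0→OOXX/.XXO; (1,0)=+1→OO.X/XXXO*
ply 2: OO.X/XXXO is terminal -1 (O); from OO.X/.XXO depth 8

value(OO.X/.XXO, X) = +1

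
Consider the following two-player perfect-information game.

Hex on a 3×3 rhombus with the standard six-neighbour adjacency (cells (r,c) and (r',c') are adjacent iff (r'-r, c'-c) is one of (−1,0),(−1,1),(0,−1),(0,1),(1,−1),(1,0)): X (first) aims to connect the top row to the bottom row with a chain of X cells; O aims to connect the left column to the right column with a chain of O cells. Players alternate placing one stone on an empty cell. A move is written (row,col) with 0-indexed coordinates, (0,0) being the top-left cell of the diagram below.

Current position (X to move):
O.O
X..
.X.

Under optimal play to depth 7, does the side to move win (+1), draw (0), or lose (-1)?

ply 1, X at O.O/X../.X. | (0,1)=+1→OXO/X../.X.*; (1,1)=-1→O.O/XX./.X.; (1,2)=-1→O.O/X.X/.X.; (2,0)=-1→O.O/X../XX.; (2,2)=-1→O.O/X../.XX
ply 2, O at OXO/X../.X. | (1,1)=-1→OXO/XO./.X.*; (1,2)=-1→OXO/X.O/.X.; (2,0)=-1→OXO/X../OX.; (2,2)=-1→OXO/X../.XO
ply 3, X at OXO/XO./.X. | (1,2)=-1→OXO/XOX/.X.; (2,0)=+1→OXO/XO./XX.*; (2,2)=-1→OXO/XO./.XX
ply 4: OXO/XO./XX. is terminal -1 (O); from O.O/X../.X. depth 7

value(O.O/X../.X., X) = +1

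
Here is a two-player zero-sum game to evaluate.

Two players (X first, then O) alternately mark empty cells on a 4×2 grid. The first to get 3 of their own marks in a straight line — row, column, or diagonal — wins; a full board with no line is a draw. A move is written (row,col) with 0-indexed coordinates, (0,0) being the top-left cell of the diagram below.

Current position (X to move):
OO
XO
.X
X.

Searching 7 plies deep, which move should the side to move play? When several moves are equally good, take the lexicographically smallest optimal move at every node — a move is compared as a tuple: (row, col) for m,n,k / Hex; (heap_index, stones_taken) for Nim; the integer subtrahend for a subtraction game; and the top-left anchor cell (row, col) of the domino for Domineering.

[OO/XO/.X/X.] X move#1: (2,0):+1/OO/XO/XX/X.*, (3,1):+0/OO/XO/.X/XX
[OO/XO/XX/X.] end (terminal -1, O#2); searched OO/XO/.X/X. to 7

X's best at [OO/XO/.X/X.]: (2,0)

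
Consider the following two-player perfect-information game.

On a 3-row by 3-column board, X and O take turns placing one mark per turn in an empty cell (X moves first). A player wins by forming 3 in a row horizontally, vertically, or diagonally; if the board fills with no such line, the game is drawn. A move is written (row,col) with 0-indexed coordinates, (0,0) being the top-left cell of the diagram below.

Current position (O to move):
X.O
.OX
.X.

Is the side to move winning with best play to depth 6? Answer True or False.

ply 1, O at X.O/.OX/.X. | (0,1)=-1→XOO/.OX/.X.; (1,0)=+0→X.O/OOX/.X.; (2,0)=+1→X.O/.OX/OX.*; (2,2)=+0→X.O/.OX/.XO
ply 2: X.O/.OX/OX. is terminal -1 (X); from X.O/.OX/.X. depth 6

O winning at [X.O/.OX/.X.]: True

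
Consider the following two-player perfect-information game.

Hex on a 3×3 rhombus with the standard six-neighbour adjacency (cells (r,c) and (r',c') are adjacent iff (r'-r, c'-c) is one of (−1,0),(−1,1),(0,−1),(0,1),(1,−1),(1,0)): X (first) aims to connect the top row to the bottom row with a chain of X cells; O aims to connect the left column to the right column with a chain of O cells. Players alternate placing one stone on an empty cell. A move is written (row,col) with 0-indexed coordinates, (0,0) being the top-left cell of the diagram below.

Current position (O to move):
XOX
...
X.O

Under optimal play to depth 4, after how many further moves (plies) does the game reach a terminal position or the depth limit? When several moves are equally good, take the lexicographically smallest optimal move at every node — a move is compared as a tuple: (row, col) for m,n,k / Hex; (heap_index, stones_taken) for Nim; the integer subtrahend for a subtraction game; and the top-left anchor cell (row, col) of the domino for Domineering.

p1 O@[XOX/.../X.O]: (1,0)[XOX/O../X.O]-1* (1,1)[XOX/.O./X.O]-1 (1,2)[XOX/..O/X.O]-1 (2,1)[XOX/.../XOO]-1
p2 X@[XOX/O../X.O]: (1,1)[XOX/OX./X.O]+1* (1,2)[XOX/O.X/X.O]+1 (2,1)[XOX/O../XXO]+1
p3 O@[XOX/OX./X.O] terminal -1; root [XOX/.../X.O] d4

PV length from [XOX/.../X.O]: 2 plies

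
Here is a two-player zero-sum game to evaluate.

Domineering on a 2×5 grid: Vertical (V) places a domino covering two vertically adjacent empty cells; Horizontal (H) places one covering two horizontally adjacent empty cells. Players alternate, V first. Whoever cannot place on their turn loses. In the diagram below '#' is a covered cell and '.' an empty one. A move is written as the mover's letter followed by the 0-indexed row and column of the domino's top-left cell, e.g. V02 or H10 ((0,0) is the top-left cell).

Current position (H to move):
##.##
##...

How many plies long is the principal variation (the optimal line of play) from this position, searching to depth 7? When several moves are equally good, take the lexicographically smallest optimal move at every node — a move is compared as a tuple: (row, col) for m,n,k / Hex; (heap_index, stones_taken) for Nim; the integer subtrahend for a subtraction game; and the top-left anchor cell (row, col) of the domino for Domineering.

PV length from [##.##/##...]: 1 ply

[##.##/##...] H move#1: H12:+1/##.##/####.*, H13:-1/##.##/##.##
[##.##/####.] end (terminal -1, V#2); searched ##.##/##... to 7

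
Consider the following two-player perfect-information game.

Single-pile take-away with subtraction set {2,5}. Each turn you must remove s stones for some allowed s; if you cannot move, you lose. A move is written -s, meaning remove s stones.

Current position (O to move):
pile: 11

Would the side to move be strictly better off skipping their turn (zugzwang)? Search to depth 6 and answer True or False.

zugzwang(11, O) = True

[11] O move#1: -2:-1/9*, -5:-1/6
[9] X move#2: -2:+1/7*, -5:+1/4
[7] O move#3: -2:-1/5*, -5:-1/2
[5] X move#4: -2:-1/3, -5:+1/0*
[0] end (terminal -1, O#5); searched 11 to 6
pass branch (X moves first from the same position):
  | [11] X move#1: -2:-1/9*, -5:-1/6
  | [9] O move#2: -2:+1/7*, -5:+1/4
  | [7] X move#3: -2:-1/5*, -5:-1/2
  | [5] O move#4: -2:-1/3, -5:+1/0*
  | [0] end (terminal -1, X#5); searched 11 to 6
O moving scores -1; O passing scores +1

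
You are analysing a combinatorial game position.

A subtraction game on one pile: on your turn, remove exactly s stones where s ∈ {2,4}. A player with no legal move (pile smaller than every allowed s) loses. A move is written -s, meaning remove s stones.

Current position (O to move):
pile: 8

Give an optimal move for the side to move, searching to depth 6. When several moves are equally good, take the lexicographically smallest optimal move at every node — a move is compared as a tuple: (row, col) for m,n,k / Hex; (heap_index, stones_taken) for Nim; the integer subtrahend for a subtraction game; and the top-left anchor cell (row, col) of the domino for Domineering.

O's best at [8]: -2

[8] O move#1: -2:+1/6*, -4:-1/4
[6] X move#2: -2:-1/4*, -4:-1/2
[4] O move#3: -2:-1/2, -4:+1/0*
[0] end (terminal -1, X#4); searched 8 to 6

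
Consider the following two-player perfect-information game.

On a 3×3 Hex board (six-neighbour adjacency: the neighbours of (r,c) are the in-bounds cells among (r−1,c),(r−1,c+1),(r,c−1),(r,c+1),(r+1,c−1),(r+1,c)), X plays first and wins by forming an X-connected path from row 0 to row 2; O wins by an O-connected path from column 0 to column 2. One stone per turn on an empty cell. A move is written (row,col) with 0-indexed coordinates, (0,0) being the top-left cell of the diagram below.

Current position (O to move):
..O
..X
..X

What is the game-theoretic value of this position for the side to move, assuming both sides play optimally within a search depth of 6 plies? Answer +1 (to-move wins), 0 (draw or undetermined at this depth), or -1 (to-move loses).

value(..O/..X/..X, O) = +1

p1 O@[..O/..X/..X]: (0,0)[O.O/..X/..X]+1* (0,1)[.OO/..X/..X]+1 (1,0)[..O/O.X/..X]+1 (1,1)[..O/.OX/..X]+1 (2,0)[..O/..X/O.X]+1 (2,1)[..O/..X/.OX]-1
p2 X@[O.O/..X/..X]: (0,1)[OXO/..X/..X]-1* (1,0)[O.O/X.X/..X]-1 (1,1)[O.O/.XX/..X]-1 (2,0)[O.O/..X/X.X]-1 (2,1)[O.O/..X/.XX]-1
p3 O@[OXO/..X/..X]: (1,0)[OXO/O.X/..X]-1 (1,1)[OXO/.OX/..X]+1* (2,0)[OXO/..X/O.X]-1 (2,1)[OXO/..X/.OX]-1
p4 X@[OXO/.OX/..X]: (1,0)[OXO/XOX/..X]-1* (2,0)[OXO/.OX/X.X]-1 (2,1)[OXO/.OX/.XX]-1
p5 O@[OXO/XOX/..X]: (2,0)[OXO/XOX/O.X]+1* (2,1)[OXO/XOX/.OX]-1
p6 X@[OXO/XOX/O.X] terminal -1; root [..O/..X/..X] d6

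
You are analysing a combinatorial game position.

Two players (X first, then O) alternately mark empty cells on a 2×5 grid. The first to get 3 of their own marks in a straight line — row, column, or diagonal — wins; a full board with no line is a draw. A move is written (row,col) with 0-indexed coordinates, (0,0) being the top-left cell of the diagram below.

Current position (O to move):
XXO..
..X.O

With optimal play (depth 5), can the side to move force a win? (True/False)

O winning at [XXO../..X.O]: False

[XXO../..X.O] O move#1: (0,3):+0/XXOO./..X.O*, (0,4):+0/XXO.O/..X.O, (1,0):+0/XXO../O.X.O, (1,1):+0/XXO../.OX.O, (1,3):+0/XXO../..XOO
[XXOO./..X.O] X move#2: (0,4):+0/XXOOX/..X.O*, (1,0):-1/XXOO./X.X.O, (1,1):-1/XXOO./.XX.O, (1,3):-1/XXOO./..XXO
[XXOOX/..X.O] O move#3: (1,0):+0/XXOOX/O.X.O*, (1,1):+0/XXOOX/.OX.O, (1,3):+0/XXOOX/..XOO
[XXOOX/O.X.O] X move#4: (1,1):+0/XXOOX/OXX.O*, (1,3):+0/XXOOX/O.XXO
[XXOOX/OXX.O] O move#5: (1,3):+0/XXOOX/OXXOO*
[XXOOX/OXXOO] end (terminal +0, X#6); searched XXO../..X.O to 5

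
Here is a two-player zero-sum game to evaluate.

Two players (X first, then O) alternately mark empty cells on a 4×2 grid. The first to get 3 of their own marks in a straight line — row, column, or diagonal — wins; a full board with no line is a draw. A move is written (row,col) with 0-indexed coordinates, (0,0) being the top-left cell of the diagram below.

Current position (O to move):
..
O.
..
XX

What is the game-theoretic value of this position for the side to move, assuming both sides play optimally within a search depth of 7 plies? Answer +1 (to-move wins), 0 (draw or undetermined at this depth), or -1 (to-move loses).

ply 1, O at ../O./../XX | (0,0)=+0→O./O./../XX*; (0,1)=+0→.O/O./../XX; (1,1)=+0→../OO/../XX; (2,0)=+0→../O./O./XX; (2,1)=+0→../O./.O/XX
ply 2, X at O./O./../XX | (0,1)=-1→OX/O./../XX; (1,1)=-1→O./OX/../XX; (2,0)=+0→O./O./X./XX*; (2,1)=-1→O./O./.X/XX
ply 3, O at O./O./X./XX | (0,1)=+0→OO/O./X./XX*; (1,1)=+0→O./OO/X./XX; (2,1)=+0→O./O./XO/XX
ply 4, X at OO/O./X./XX | (1,1)=+0→OO/OX/X./XX*; (2,1)=+0→OO/O./XX/XX
ply 5, O at OO/OX/X./XX | (2,1)=+0→OO/OX/XO/XX*
ply 6: OO/OX/XO/XX is terminal +0 (X); from ../O./../XX depth 7

value(../O./../XX, O) = 0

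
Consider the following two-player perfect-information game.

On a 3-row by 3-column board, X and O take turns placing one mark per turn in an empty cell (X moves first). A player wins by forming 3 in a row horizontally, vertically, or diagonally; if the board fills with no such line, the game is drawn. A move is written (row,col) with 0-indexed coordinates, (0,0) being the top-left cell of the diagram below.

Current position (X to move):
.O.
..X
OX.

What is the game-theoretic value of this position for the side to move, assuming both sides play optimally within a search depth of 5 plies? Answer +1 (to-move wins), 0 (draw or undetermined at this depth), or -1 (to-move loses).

value(.O./..X/OX., X) = 0

p1 X@[.O./..X/OX.]: (0,0)[XO./..X/OX.]+0* (0,2)[.OX/..X/OX.]+0 (1,0)[.O./X.X/OX.]+0 (1,1)[.O./.XX/OX.]+0 (2,2)[.O./..X/OXX]-1
p2 O@[XO./..X/OX.]: (0,2)[XOO/..X/OX.]-1 (1,0)[XO./O.X/OX.]-1 (1,1)[XO./.OX/OX.]+0* (2,2)[XO./..X/OXO]+0
p3 X@[XO./.OX/OX.]: (0,2)[XOX/.OX/OX.]+0* (1,0)[XO./XOX/OX.]-1 (2,2)[XO./.OX/OXX]-1
p4 O@[XOX/.OX/OX.]: (1,0)[XOX/OOX/OX.]-1 (2,2)[XOX/.OX/OXO]+0*
p5 X@[XOX/.OX/OXO]: (1,0)[XOX/XOX/OXO]+0*
p6 O@[XOX/XOX/OXO] terminal +0; root [.O./..X/OX.] d5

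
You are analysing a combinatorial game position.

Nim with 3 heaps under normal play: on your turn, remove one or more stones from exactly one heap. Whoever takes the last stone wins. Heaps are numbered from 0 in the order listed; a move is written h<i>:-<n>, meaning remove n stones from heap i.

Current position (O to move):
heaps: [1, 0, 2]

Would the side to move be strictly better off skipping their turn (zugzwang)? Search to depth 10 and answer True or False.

zugzwang((1,0,2), O) = False

p1 O@[(1,0,2)]: h0:-1[(0,0,2)]-1 h2:-1[(1,0,1)]+1* h2:-2[(1,0,0)]-1
p2 X@[(1,0,1)]: h0:-1[(0,0,1)]-1* h2:-1[(1,0,0)]-1
p3 O@[(0,0,1)]: h2:-1[(0,0,0)]+1*
p4 X@[(0,0,0)] terminal -1; root [(1,0,2)] d10
pass branch (X moves first from the same position):
  | p1 X@[(1,0,2)]: h0:-1[(0,0,2)]-1 h2:-1[(1,0,1)]+1* h2:-2[(1,0,0)]-1
  | p2 O@[(1,0,1)]: h0:-1[(0,0,1)]-1* h2:-1[(1,0,0)]-1
  | p3 X@[(0,0,1)]: h2:-1[(0,0,0)]+1*
  | p4 O@[(0,0,0)] terminal -1; root [(1,0,2)] d10
O moving scores +1; O passing scores -1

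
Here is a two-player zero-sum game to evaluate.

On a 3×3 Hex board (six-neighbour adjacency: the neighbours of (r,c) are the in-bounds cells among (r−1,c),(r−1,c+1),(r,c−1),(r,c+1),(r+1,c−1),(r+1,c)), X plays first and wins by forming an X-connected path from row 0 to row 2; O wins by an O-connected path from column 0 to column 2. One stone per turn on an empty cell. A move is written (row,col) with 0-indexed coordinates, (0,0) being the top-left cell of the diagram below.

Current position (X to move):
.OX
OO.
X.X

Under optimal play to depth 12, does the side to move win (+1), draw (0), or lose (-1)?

value(.OX/OO./X.X, X) = +1

[.OX/OO./X.X] X move#1: (0,0):-1/XOX/OO./X.X, (1,2):+1/.OX/OOX/X.X*, (2,1):-1/.OX/OO./XXX
[.OX/OOX/X.X] end (terminal -1, O#2); searched .OX/OO./X.X to 12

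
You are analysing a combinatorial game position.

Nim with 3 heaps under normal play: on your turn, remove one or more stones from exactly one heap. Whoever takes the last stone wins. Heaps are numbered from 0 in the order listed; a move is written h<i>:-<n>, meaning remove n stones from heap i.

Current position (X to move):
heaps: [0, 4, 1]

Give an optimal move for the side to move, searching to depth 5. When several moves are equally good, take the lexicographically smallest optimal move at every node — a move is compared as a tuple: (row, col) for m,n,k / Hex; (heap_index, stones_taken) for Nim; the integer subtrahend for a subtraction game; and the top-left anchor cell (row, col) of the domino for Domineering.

X's best at [(0,4,1)]: h1:-3

p1 X@[(0,4,1)]: h1:-1[(0,3,1)]-1 h1:-2[(0,2,1)]-1 h1:-3[(0,1,1)]+1* h1:-4[(0,0,1)]-1 h2:-1[(0,4,0)]-1
p2 O@[(0,1,1)]: h1:-1[(0,0,1)]-1* h2:-1[(0,1,0)]-1
p3 X@[(0,0,1)]: h2:-1[(0,0,0)]+1*
p4 O@[(0,0,0)] terminal -1; root [(0,4,1)] d5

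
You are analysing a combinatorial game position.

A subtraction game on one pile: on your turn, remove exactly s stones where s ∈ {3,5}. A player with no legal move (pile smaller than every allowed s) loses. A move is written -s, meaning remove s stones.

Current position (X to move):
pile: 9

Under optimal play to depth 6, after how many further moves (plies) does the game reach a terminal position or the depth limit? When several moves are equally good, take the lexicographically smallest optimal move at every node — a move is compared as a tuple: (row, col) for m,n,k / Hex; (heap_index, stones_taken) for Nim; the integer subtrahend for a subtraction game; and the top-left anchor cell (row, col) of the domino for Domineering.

[9] X move#1: -3:-1/6*, -5:-1/4
[6] O move#2: -3:-1/3, -5:+1/1*
[1] end (terminal -1, X#3); searched 9 to 6

PV length from [9]: 2 plies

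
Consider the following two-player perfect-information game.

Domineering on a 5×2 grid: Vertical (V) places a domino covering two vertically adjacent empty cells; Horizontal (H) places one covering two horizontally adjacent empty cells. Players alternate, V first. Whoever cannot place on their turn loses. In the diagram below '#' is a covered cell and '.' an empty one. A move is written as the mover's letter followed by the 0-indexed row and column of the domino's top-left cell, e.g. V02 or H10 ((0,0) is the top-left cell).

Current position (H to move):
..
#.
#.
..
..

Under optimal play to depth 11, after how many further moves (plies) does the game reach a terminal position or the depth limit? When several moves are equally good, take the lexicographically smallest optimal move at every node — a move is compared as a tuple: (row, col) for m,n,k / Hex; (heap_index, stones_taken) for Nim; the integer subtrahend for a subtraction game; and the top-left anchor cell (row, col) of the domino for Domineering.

[../#./#./../..] H move#1: H00:-1/##/#./#./../.., H30:+1/../#./#./##/..*, H40:+1/../#./#./../##
[../#./#./##/..] V move#2: V01:-1/.#/##/#./##/..*, V11:-1/../##/##/##/..
[.#/##/#./##/..] H move#3: H40:+1/.#/##/#./##/##*
[.#/##/#./##/##] end (terminal -1, V#4); searched ../#./#./../.. to 11

PV length from [../#./#./../..]: 3 plies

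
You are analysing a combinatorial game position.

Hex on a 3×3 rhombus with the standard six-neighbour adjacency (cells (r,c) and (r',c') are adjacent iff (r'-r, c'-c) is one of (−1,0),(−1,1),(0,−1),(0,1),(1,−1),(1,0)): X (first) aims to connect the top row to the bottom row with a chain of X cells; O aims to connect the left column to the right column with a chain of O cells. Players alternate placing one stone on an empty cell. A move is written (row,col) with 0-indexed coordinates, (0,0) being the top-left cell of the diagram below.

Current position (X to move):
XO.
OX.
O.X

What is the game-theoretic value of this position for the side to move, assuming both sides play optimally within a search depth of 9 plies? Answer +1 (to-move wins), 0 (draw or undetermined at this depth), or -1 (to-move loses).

value(XO./OX./O.X, X) = +1

ply 1, X at XO./OX./O.X | (0,2)=+1→XOX/OX./O.X*; (1,2)=-1→XO./OXX/O.X; (2,1)=-1→XO./OX./OXX
ply 2, O at XOX/OX./O.X | (1,2)=-1→XOX/OXO/O.X*; (2,1)=-1→XOX/OX./OOX
ply 3, X at XOX/OXO/O.X | (2,1)=+1→XOX/OXO/OXX*
ply 4: XOX/OXO/OXX is terminal -1 (O); from XO./OX./O.X depth 9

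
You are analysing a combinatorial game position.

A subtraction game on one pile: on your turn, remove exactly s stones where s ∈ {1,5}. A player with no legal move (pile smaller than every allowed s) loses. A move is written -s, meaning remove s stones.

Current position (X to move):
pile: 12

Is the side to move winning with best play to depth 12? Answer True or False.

ply 1, X at 12 | -1=-1→11*; -5=-1→7
ply 2, O at 11 | -1=+1→10*; -5=+1→6
ply 3, X at 10 | -1=-1→9*; -5=-1→5
ply 4, O at 9 | -1=+1→8*; -5=+1→4
ply 5, X at 8 | -1=-1→7*; -5=-1→3
ply 6, O at 7 | -1=+1→6*; -5=+1→2
ply 7, X at 6 | -1=-1→5*; -5=-1→1
ply 8, O at 5 | -1=+1→4*; -5=+1→0
ply 9, X at 4 | -1=-1→3*
ply 10, O at 3 | -1=+1→2*
ply 11, X at 2 | -1=-1→1*
ply 12, O at 1 | -1=+1→0*
ply 13: 0 is terminal -1 (X); from 12 depth 12

X winning at [12]: False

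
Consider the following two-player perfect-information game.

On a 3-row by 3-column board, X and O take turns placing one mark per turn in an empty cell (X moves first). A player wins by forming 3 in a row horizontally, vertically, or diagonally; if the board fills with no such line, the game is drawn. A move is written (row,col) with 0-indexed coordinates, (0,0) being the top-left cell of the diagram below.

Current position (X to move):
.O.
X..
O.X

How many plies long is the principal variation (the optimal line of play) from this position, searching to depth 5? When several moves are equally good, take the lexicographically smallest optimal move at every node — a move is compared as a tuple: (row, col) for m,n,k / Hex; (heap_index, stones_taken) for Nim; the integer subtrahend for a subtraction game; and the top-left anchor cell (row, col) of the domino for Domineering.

[.O./X../O.X] X move#1: (0,0):-1/XO./X../O.X, (0,2):+0/.OX/X../O.X, (1,1):+1/.O./XX./O.X*, (1,2):+1/.O./X.X/O.X, (2,1):-1/.O./X../OXX
[.O./XX./O.X] O move#2: (0,0):-1/OO./XX./O.X*, (0,2):-1/.OO/XX./O.X, (1,2):-1/.O./XXO/O.X, (2,1):-1/.O./XX./OOX
[OO./XX./O.X] X move#3: (0,2):+0/OOX/XX./O.X, (1,2):+1/OO./XXX/O.X*, (2,1):-1/OO./XX./OXX
[OO./XXX/O.X] end (terminal -1, O#4); searched .O./X../O.X to 5

PV length from [.O./X../O.X]: 3 plies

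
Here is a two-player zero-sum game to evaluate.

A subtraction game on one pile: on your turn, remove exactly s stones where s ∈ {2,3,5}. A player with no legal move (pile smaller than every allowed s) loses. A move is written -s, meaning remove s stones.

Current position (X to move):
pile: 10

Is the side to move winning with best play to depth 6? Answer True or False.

X winning at [10]: True

ply 1, X at 10 | -2=+1→8*; -3=+1→7; -5=-1→5
ply 2, O at 8 | -2=-1→6*; -3=-1→5; -5=-1→3
ply 3, X at 6 | -2=-1→4; -3=-1→3; -5=+1→1*
ply 4: 1 is terminal -1 (O); from 10 depth 6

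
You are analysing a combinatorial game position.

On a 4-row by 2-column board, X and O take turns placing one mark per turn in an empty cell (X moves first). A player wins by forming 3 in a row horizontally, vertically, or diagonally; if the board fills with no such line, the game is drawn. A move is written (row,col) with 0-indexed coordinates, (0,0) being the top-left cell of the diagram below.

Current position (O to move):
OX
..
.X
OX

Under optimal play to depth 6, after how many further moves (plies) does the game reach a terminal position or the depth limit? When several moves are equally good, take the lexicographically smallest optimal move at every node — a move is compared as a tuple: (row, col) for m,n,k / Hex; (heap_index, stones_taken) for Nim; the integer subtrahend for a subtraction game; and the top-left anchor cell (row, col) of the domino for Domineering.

PV length from [OX/../.X/OX]: 3 plies

[OX/../.X/OX] O move#1: (1,0):-1/OX/O./.X/OX, (1,1):+0/OX/.O/.X/OX*, (2,0):-1/OX/../OX/OX
[OX/.O/.X/OX] X move#2: (1,0):+0/OX/XO/.X/OX*, (2,0):+0/OX/.O/XX/OX
[OX/XO/.X/OX] O move#3: (2,0):+0/OX/XO/OX/OX*
[OX/XO/OX/OX] end (terminal +0, X#4); searched OX/../.X/OX to 6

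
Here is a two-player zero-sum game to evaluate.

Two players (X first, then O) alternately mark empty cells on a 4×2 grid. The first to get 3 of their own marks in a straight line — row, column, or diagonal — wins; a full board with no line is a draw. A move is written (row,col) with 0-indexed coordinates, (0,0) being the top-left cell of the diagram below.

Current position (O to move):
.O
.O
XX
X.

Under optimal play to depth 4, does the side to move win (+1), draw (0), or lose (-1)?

value(.O/.O/XX/X., O) = 0

ply 1, O at .O/.O/XX/X. | (0,0)=-1→OO/.O/XX/X.; (1,0)=+0→.O/OO/XX/X.*; (3,1)=-1→.O/.O/XX/XO
ply 2, X at .O/OO/XX/X. | (0,0)=+0→XO/OO/XX/X.*; (3,1)=+0→.O/OO/XX/XX
ply 3, O at XO/OO/XX/X. | (3,1)=+0→XO/OO/XX/XO*
ply 4: XO/OO/XX/XO is terminal +0 (X); from .O/.O/XX/X. depth 4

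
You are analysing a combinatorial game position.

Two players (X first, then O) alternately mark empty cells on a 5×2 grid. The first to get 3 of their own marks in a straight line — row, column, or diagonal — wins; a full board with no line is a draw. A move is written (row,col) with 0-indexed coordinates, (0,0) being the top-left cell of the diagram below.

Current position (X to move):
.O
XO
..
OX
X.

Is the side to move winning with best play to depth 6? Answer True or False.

X winning at [.O/XO/../OX/X.]: False

ply 1, X at .O/XO/../OX/X. | (0,0)=-1→XO/XO/../OX/X.; (2,0)=-1→.O/XO/X./OX/X.; (2,1)=+0→.O/XO/.X/OX/X.*; (4,1)=-1→.O/XO/../OX/XX
ply 2, O at .O/XO/.X/OX/X. | (0,0)=-1→OO/XO/.X/OX/X.; (2,0)=-1→.O/XO/OX/OX/X.; (4,1)=+0→.O/XO/.X/OX/XO*
ply 3, X at .O/XO/.X/OX/XO | (0,0)=+0→XO/XO/.X/OX/XO*; (2,0)=+0→.O/XO/XX/OX/XO
ply 4, O at XO/XO/.X/OX/XO | (2,0)=+0→XO/XO/OX/OX/XO*
ply 5: XO/XO/OX/OX/XO is terminal +0 (X); from .O/XO/../OX/X. depth 6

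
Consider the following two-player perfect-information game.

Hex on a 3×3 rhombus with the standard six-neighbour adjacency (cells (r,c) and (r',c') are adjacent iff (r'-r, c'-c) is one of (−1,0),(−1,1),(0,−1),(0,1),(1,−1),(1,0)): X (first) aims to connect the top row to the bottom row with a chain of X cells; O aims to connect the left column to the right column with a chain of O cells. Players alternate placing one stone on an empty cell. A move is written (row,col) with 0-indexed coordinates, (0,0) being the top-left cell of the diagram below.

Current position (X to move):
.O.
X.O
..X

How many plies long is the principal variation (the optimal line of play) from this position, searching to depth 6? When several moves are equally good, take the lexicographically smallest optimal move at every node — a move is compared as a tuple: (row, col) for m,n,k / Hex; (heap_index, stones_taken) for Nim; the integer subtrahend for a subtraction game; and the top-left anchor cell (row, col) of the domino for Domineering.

PV length from [.O./X.O/..X]: 5 plies

ply 1, X at .O./X.O/..X | (0,0)=-1→XO./X.O/..X; (0,2)=-1→.OX/X.O/..X; (1,1)=+1→.O./XXO/..X*; (2,0)=-1→.O./X.O/X.X; (2,1)=-1→.O./X.O/.XX
ply 2, O at .O./XXO/..X | (0,0)=-1→OO./XXO/..X*; (0,2)=-1→.OO/XXO/..X; (2,0)=-1→.O./XXO/O.X; (2,1)=-1→.O./XXO/.OX
ply 3, X at OO./XXO/..X | (0,2)=+1→OOX/XXO/..X*; (2,0)=-1→OO./XXO/X.X; (2,1)=-1→OO./XXO/.XX
ply 4, O at OOX/XXO/..X | (2,0)=-1→OOX/XXO/O.X*; (2,1)=-1→OOX/XXO/.OX
ply 5, X at OOX/XXO/O.X | (2,1)=+1→OOX/XXO/OXX*
ply 6: OOX/XXO/OXX is terminal -1 (O); from .O./X.O/..X depth 6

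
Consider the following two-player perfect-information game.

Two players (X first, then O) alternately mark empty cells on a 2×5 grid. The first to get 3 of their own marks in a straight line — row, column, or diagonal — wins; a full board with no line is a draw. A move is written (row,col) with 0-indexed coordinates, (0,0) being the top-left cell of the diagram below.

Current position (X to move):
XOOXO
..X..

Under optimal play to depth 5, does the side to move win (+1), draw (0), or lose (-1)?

[XOOXO/..X..] X move#1: (1,0):+0/XOOXO/X.X.., (1,1):+1/XOOXO/.XX..*, (1,3):+1/XOOXO/..XX., (1,4):+0/XOOXO/..X.X
[XOOXO/.XX..] O move#2: (1,0):-1/XOOXO/OXX..*, (1,3):-1/XOOXO/.XXO., (1,4):-1/XOOXO/.XX.O
[XOOXO/OXX..] X move#3: (1,3):+1/XOOXO/OXXX.*, (1,4):+0/XOOXO/OXX.X
[XOOXO/OXXX.] end (terminal -1, O#4); searched XOOXO/..X.. to 5

value(XOOXO/..X.., X) = +1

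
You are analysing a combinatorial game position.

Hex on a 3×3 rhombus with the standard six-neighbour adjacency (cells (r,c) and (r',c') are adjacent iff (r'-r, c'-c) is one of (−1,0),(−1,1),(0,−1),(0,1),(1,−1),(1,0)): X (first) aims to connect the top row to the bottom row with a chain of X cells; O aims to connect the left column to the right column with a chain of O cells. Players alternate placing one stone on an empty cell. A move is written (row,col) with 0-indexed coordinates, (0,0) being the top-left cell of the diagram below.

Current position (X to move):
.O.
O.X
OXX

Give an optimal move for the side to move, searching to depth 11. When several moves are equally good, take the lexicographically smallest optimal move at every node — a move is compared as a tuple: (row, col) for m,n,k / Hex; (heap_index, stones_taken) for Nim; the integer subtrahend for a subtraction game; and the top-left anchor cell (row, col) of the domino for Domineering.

ply 1, X at .O./O.X/OXX | (0,0)=-1→XO./O.X/OXX; (0,2)=+1→.OX/O.X/OXX*; (1,1)=-1→.O./OXX/OXX
ply 2: .OX/O.X/OXX is terminal -1 (O); from .O./O.X/OXX depth 11

X's best at [.O./O.X/OXX]: (0,2)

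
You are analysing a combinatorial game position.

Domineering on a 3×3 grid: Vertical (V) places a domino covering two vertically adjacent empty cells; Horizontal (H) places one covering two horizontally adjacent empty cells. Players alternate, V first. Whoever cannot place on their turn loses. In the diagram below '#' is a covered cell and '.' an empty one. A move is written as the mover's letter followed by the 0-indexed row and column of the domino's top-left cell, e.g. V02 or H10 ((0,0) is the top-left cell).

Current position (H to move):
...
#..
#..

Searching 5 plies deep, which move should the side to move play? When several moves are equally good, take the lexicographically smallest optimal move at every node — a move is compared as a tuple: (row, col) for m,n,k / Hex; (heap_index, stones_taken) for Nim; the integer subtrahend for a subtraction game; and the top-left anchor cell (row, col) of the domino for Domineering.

H's best at [.../#../#..]: H11

[.../#../#..] H move#1: H00:-1/##./#../#.., H01:-1/.##/#../#.., H11:+1/.../###/#..*, H21:-1/.../#../###
[.../###/#..] end (terminal -1, V#2); searched .../#../#.. to 5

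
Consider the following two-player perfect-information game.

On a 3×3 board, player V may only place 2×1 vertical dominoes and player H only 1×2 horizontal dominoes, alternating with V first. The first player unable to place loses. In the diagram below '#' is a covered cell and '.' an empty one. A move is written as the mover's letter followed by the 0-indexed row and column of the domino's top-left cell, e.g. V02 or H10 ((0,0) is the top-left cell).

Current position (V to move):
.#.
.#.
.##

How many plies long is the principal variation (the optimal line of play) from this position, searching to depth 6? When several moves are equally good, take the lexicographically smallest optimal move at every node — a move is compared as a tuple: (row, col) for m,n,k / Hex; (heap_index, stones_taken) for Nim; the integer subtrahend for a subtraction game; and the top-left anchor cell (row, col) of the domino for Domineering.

PV length from [.#./.#./.##]: 1 ply

p1 V@[.#./.#./.##]: V00[##./##./.##]+1* V02[.##/.##/.##]+1 V10[.#./##./###]+1
p2 H@[##./##./.##] terminal -1; root [.#./.#./.##] d6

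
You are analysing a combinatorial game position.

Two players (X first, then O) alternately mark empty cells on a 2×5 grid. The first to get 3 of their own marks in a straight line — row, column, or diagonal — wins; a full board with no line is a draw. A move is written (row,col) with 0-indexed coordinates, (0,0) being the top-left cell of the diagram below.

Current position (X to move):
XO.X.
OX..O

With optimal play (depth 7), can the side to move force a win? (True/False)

X winning at [XO.X./OX..O]: False

ply 1, X at XO.X./OX..O | (0,2)=+0→XOXX./OX..O*; (0,4)=+0→XO.XX/OX..O; (1,2)=+0→XO.X./OXX.O; (1,3)=+0→XO.X./OX.XO
ply 2, O at XOXX./OX..O | (0,4)=+0→XOXXO/OX..O*; (1,2)=-1→XOXX./OXO.O; (1,3)=-1→XOXX./OX.OO
ply 3, X at XOXXO/OX..O | (1,2)=+0→XOXXO/OXX.O*; (1,3)=+0→XOXXO/OX.XO
ply 4, O at XOXXO/OXX.O | (1,3)=+0→XOXXO/OXXOO*
ply 5: XOXXO/OXXOO is terminal +0 (X); from XO.X./OX..O depth 7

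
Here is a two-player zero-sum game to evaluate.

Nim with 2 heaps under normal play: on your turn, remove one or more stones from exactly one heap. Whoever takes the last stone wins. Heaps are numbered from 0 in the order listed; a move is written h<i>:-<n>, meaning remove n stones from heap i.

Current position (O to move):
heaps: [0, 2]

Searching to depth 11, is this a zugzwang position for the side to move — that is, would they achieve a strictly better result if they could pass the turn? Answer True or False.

zugzwang((0,2), O) = False

p1 O@[(0,2)]: h1:-1[(0,1)]-1 h1:-2[(0,0)]+1*
p2 X@[(0,0)] terminal -1; root [(0,2)] d11
if O skipped the turn, X would face:
~ p1 X@[(0,2)]: h1:-1[(0,1)]-1 h1:-2[(0,0)]+1*
~ p2 O@[(0,0)] terminal -1; root [(0,2)] d11
compare (O): move=+1 vs pass=-1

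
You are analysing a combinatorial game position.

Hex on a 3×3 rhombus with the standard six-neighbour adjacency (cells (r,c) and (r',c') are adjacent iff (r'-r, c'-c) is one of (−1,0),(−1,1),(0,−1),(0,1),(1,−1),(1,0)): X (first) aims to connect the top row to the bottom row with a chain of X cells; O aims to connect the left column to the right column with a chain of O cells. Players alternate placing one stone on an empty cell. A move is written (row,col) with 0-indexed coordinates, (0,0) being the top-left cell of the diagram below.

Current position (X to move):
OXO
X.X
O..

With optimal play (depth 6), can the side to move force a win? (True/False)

X winning at [OXO/X.X/O..]: True

[OXO/X.X/O..] X move#1: (1,1):+1/OXO/XXX/O..*, (2,1):-1/OXO/X.X/OX., (2,2):-1/OXO/X.X/O.X
[OXO/XXX/O..] O move#2: (2,1):-1/OXO/XXX/OO.*, (2,2):-1/OXO/XXX/O.O
[OXO/XXX/OO.] X move#3: (2,2):+1/OXO/XXX/OOX*
[OXO/XXX/OOX] end (terminal -1, O#4); searched OXO/X.X/O.. to 6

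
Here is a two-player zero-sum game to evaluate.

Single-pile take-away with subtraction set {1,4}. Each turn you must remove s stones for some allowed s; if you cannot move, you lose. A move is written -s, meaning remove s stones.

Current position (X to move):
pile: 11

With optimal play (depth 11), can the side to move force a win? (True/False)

[11] X move#1: -1:+1/10*, -4:+1/7
[10] O move#2: -1:-1/9*, -4:-1/6
[9] X move#3: -1:-1/8, -4:+1/5*
[5] O move#4: -1:-1/4*, -4:-1/1
[4] X move#5: -1:-1/3, -4:+1/0*
[0] end (terminal -1, O#6); searched 11 to 11

X winning at [11]: True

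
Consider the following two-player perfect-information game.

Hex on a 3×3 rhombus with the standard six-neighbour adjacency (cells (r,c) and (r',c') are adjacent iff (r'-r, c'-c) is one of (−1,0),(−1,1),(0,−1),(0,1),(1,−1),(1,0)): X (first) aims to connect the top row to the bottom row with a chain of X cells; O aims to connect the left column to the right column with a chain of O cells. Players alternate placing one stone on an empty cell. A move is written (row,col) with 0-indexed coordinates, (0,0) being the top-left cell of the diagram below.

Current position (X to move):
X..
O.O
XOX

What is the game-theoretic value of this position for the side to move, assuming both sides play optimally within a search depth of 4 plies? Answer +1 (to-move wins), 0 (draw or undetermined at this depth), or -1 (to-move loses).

value(X../O.O/XOX, X) = +1

p1 X@[X../O.O/XOX]: (0,1)[XX./O.O/XOX]-1 (0,2)[X.X/O.O/XOX]-1 (1,1)[X../OXO/XOX]+1*
p2 O@[X../OXO/XOX]: (0,1)[XO./OXO/XOX]-1* (0,2)[X.O/OXO/XOX]-1
p3 X@[XO./OXO/XOX]: (0,2)[XOX/OXO/XOX]+1*
p4 O@[XOX/OXO/XOX] terminal -1; root [X../O.O/XOX] d4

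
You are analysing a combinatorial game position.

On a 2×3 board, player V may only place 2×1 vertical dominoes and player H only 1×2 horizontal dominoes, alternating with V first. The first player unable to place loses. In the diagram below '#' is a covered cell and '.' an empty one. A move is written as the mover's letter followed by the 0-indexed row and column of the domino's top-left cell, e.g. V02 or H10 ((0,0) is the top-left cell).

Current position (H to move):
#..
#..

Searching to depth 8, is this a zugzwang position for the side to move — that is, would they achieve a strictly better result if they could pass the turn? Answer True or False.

[#../#..] H move#1: H01:+1/###/#..*, H11:+1/#../###
[###/#..] end (terminal -1, V#2); searched #../#.. to 8
pass branch (V moves first from the same position):
  | [#../#..] V move#1: V01:+1/##./##.*, V02:+1/#.#/#.#
  | [##./##.] end (terminal -1, H#2); searched #../#.. to 8
H moving scores +1; H passing scores -1

zugzwang(#../#.., H) = False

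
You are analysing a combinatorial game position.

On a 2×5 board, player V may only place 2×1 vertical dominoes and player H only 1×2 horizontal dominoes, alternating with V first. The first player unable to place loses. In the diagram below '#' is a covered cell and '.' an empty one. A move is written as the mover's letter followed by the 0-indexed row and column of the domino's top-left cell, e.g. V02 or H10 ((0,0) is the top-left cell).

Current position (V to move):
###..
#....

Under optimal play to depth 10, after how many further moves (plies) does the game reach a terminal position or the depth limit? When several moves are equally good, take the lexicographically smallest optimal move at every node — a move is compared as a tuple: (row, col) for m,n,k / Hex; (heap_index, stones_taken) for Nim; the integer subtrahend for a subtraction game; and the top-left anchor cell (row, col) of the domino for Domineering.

PV length from [###../#....]: 3 plies

ply 1, V at ###../#.... | V03=+1→####./#..#.*; V04=-1→###.#/#...#
ply 2, H at ####./#..#. | H11=-1→####./####.*
ply 3, V at ####./####. | V04=+1→#####/#####*
ply 4: #####/##### is terminal -1 (H); from ###../#.... depth 10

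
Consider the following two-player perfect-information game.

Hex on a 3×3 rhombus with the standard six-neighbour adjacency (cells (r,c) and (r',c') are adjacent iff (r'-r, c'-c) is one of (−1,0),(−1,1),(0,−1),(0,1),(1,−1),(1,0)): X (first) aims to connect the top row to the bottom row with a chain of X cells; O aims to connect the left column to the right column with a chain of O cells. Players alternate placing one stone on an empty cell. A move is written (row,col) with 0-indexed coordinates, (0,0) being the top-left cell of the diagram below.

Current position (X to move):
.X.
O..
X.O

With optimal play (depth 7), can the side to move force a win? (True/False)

[.X./O../X.O] X move#1: (0,0):-1/XX./O../X.O, (0,2):-1/.XX/O../X.O, (1,1):+1/.X./OX./X.O*, (1,2):-1/.X./O.X/X.O, (2,1):-1/.X./O../XXO
[.X./OX./X.O] end (terminal -1, O#2); searched .X./O../X.O to 7

X winning at [.X./O../X.O]: True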